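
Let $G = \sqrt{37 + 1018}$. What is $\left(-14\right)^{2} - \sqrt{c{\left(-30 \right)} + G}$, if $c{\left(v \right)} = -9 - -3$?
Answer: $196 - \sqrt{-6 + \sqrt{1055}} \approx 190.85$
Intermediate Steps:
$c{\left(v \right)} = -6$ ($c{\left(v \right)} = -9 + 3 = -6$)
$G = \sqrt{1055} \approx 32.481$
$\left(-14\right)^{2} - \sqrt{c{\left(-30 \right)} + G} = \left(-14\right)^{2} - \sqrt{-6 + \sqrt{1055}} = 196 - \sqrt{-6 + \sqrt{1055}}$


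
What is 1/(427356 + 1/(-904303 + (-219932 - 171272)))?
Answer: 1295507/553642689491 ≈ 2.3400e-6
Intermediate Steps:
1/(427356 + 1/(-904303 + (-219932 - 171272))) = 1/(427356 + 1/(-904303 - 391204)) = 1/(427356 + 1/(-1295507)) = 1/(427356 - 1/1295507) = 1/(553642689491/1295507) = 1295507/553642689491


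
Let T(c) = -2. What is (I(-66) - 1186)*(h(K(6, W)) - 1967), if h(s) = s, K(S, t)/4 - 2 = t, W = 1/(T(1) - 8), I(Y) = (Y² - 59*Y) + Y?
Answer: -68559406/5 ≈ -1.3712e+7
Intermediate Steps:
I(Y) = Y² - 58*Y
W = -⅒ (W = 1/(-2 - 8) = 1/(-10) = -⅒ ≈ -0.10000)
K(S, t) = 8 + 4*t
(I(-66) - 1186)*(h(K(6, W)) - 1967) = (-66*(-58 - 66) - 1186)*((8 + 4*(-⅒)) - 1967) = (-66*(-124) - 1186)*((8 - ⅖) - 1967) = (8184 - 1186)*(38/5 - 1967) = 6998*(-9797/5) = -68559406/5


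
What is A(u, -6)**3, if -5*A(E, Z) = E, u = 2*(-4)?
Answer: 512/125 ≈ 4.0960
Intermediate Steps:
u = -8
A(E, Z) = -E/5
A(u, -6)**3 = (-1/5*(-8))**3 = (8/5)**3 = 512/125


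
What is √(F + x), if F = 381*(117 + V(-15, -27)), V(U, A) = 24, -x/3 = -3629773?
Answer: 8*√170985 ≈ 3308.0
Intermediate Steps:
x = 10889319 (x = -3*(-3629773) = 10889319)
F = 53721 (F = 381*(117 + 24) = 381*141 = 53721)
√(F + x) = √(53721 + 10889319) = √10943040 = 8*√170985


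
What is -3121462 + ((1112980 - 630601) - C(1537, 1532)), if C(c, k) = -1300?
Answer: -2637783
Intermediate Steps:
-3121462 + ((1112980 - 630601) - C(1537, 1532)) = -3121462 + ((1112980 - 630601) - 1*(-1300)) = -3121462 + (482379 + 1300) = -3121462 + 483679 = -2637783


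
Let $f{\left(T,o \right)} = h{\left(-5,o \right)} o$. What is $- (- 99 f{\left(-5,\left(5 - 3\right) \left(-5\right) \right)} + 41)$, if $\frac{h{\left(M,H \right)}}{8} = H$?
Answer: $79159$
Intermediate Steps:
$h{\left(M,H \right)} = 8 H$
$f{\left(T,o \right)} = 8 o^{2}$ ($f{\left(T,o \right)} = 8 o o = 8 o^{2}$)
$- (- 99 f{\left(-5,\left(5 - 3\right) \left(-5\right) \right)} + 41) = - (- 99 \cdot 8 \left(\left(5 - 3\right) \left(-5\right)\right)^{2} + 41) = - (- 99 \cdot 8 \left(2 \left(-5\right)\right)^{2} + 41) = - (- 99 \cdot 8 \left(-10\right)^{2} + 41) = - (- 99 \cdot 8 \cdot 100 + 41) = - (\left(-99\right) 800 + 41) = - (-79200 + 41) = \left(-1\right) \left(-79159\right) = 79159$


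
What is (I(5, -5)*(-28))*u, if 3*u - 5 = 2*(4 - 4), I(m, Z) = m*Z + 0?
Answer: 3500/3 ≈ 1166.7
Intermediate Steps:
I(m, Z) = Z*m (I(m, Z) = Z*m + 0 = Z*m)
u = 5/3 (u = 5/3 + (2*(4 - 4))/3 = 5/3 + (2*0)/3 = 5/3 + (⅓)*0 = 5/3 + 0 = 5/3 ≈ 1.6667)
(I(5, -5)*(-28))*u = (-5*5*(-28))*(5/3) = -25*(-28)*(5/3) = 700*(5/3) = 3500/3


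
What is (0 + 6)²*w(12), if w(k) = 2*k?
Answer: 864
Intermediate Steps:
(0 + 6)²*w(12) = (0 + 6)²*(2*12) = 6²*24 = 36*24 = 864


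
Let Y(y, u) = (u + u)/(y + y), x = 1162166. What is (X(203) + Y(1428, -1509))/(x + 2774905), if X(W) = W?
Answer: 96125/1874045796 ≈ 5.1293e-5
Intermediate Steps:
Y(y, u) = u/y (Y(y, u) = (2*u)/((2*y)) = (2*u)*(1/(2*y)) = u/y)
(X(203) + Y(1428, -1509))/(x + 2774905) = (203 - 1509/1428)/(1162166 + 2774905) = (203 - 1509*1/1428)/3937071 = (203 - 503/476)*(1/3937071) = (96125/476)*(1/3937071) = 96125/1874045796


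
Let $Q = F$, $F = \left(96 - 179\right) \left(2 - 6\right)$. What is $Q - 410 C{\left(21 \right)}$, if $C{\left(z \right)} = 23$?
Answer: $-9098$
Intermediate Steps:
$F = 332$ ($F = \left(-83\right) \left(-4\right) = 332$)
$Q = 332$
$Q - 410 C{\left(21 \right)} = 332 - 9430 = -9098$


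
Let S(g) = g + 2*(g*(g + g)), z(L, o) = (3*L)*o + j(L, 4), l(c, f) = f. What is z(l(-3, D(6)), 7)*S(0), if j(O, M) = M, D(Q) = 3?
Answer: 0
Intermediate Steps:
z(L, o) = 4 + 3*L*o (z(L, o) = (3*L)*o + 4 = 3*L*o + 4 = 4 + 3*L*o)
S(g) = g + 4*g² (S(g) = g + 2*(g*(2*g)) = g + 2*(2*g²) = g + 4*g²)
z(l(-3, D(6)), 7)*S(0) = (4 + 3*3*7)*(0*(1 + 4*0)) = (4 + 63)*(0*(1 + 0)) = 67*(0*1) = 67*0 = 0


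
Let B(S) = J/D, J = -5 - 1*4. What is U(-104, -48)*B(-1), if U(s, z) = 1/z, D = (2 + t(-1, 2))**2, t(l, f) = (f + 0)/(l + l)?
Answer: 3/16 ≈ 0.18750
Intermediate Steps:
J = -9 (J = -5 - 4 = -9)
t(l, f) = f/(2*l) (t(l, f) = f/((2*l)) = f*(1/(2*l)) = f/(2*l))
D = 1 (D = (2 + (1/2)*2/(-1))**2 = (2 + (1/2)*2*(-1))**2 = (2 - 1)**2 = 1**2 = 1)
B(S) = -9 (B(S) = -9/1 = -9*1 = -9)
U(-104, -48)*B(-1) = -9/(-48) = -1/48*(-9) = 3/16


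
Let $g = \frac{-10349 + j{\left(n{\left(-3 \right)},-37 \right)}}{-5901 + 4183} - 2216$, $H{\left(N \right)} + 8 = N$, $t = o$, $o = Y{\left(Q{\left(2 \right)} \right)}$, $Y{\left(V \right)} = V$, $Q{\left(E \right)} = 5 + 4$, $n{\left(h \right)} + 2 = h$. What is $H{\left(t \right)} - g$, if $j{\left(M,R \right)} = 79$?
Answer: $\frac{1899268}{859} \approx 2211.0$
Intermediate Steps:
$n{\left(h \right)} = -2 + h$
$Q{\left(E \right)} = 9$
$o = 9$
$t = 9$
$H{\left(N \right)} = -8 + N$
$g = - \frac{1898409}{859}$ ($g = \frac{-10349 + 79}{-5901 + 4183} - 2216 = - \frac{10270}{-1718} - 2216 = \left(-10270\right) \left(- \frac{1}{1718}\right) - 2216 = \frac{5135}{859} - 2216 = - \frac{1898409}{859} \approx -2210.0$)
$H{\left(t \right)} - g = \left(-8 + 9\right) - - \frac{1898409}{859} = 1 + \frac{1898409}{859} = \frac{1899268}{859}$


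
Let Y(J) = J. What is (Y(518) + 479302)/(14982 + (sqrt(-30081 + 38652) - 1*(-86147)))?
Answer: 4852371678/1022706607 - 47982*sqrt(8571)/1022706607 ≈ 4.7403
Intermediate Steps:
(Y(518) + 479302)/(14982 + (sqrt(-30081 + 38652) - 1*(-86147))) = (518 + 479302)/(14982 + (sqrt(-30081 + 38652) - 1*(-86147))) = 479820/(14982 + (sqrt(8571) + 86147)) = 479820/(14982 + (86147 + sqrt(8571))) = 479820/(101129 + sqrt(8571))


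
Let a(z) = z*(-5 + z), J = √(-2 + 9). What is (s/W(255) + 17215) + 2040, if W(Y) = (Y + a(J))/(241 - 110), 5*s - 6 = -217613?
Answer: -876854479/342345 - 28506517*√7/68469 ≈ -3662.9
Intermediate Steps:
J = √7 ≈ 2.6458
s = -217607/5 (s = 6/5 + (⅕)*(-217613) = 6/5 - 217613/5 = -217607/5 ≈ -43521.)
W(Y) = Y/131 + √7*(-5 + √7)/131 (W(Y) = (Y + √7*(-5 + √7))/(241 - 110) = (Y + √7*(-5 + √7))/131 = (Y + √7*(-5 + √7))*(1/131) = Y/131 + √7*(-5 + √7)/131)
(s/W(255) + 17215) + 2040 = (-217607/(5*(7/131 - 5*√7/131 + (1/131)*255)) + 17215) + 2040 = (-217607/(5*(7/131 - 5*√7/131 + 255/131)) + 17215) + 2040 = (-217607/(5*(2 - 5*√7/131)) + 17215) + 2040 = (17215 - 217607/(5*(2 - 5*√7/131))) + 2040 = 19255 - 217607/(5*(2 - 5*√7/131))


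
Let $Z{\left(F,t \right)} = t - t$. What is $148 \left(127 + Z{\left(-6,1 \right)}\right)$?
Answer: $18796$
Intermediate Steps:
$Z{\left(F,t \right)} = 0$
$148 \left(127 + Z{\left(-6,1 \right)}\right) = 148 \left(127 + 0\right) = 148 \cdot 127 = 18796$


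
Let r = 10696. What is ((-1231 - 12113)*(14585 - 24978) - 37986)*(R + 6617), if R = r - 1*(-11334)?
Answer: 3971797863282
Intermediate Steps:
R = 22030 (R = 10696 - 1*(-11334) = 10696 + 11334 = 22030)
((-1231 - 12113)*(14585 - 24978) - 37986)*(R + 6617) = ((-1231 - 12113)*(14585 - 24978) - 37986)*(22030 + 6617) = (-13344*(-10393) - 37986)*28647 = (138684192 - 37986)*28647 = 138646206*28647 = 3971797863282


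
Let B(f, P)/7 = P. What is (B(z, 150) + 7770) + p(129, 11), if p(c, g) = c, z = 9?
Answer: 8949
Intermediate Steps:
B(f, P) = 7*P
(B(z, 150) + 7770) + p(129, 11) = (7*150 + 7770) + 129 = (1050 + 7770) + 129 = 8820 + 129 = 8949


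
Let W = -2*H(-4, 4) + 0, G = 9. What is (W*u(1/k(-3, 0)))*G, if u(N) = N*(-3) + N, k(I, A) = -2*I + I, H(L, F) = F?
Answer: 48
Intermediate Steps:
k(I, A) = -I
W = -8 (W = -2*4 + 0 = -8 + 0 = -8)
u(N) = -2*N (u(N) = -3*N + N = -2*N)
(W*u(1/k(-3, 0)))*G = -(-16)/((-1*(-3)))*9 = -(-16)/3*9 = -8*(-⅔)*9 = (16/3)*9 = 48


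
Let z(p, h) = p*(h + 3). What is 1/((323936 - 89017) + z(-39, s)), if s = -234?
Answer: 1/243928 ≈ 4.0996e-6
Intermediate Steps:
z(p, h) = p*(3 + h)
1/((323936 - 89017) + z(-39, s)) = 1/((323936 - 89017) - 39*(3 - 234)) = 1/(234919 - 39*(-231)) = 1/(234919 + 9009) = 1/243928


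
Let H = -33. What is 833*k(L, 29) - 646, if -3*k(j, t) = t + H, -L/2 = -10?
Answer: 1394/3 ≈ 464.67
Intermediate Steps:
L = 20 (L = -2*(-10) = 20)
k(j, t) = 11 - t/3 (k(j, t) = -(t - 33)/3 = -(-33 + t)/3 = 11 - t/3)
833*k(L, 29) - 646 = 833*(11 - 1/3*29) - 646 = 833*(11 - 29/3) - 646 = 833*(4/3) - 646 = 3332/3 - 646 = 1394/3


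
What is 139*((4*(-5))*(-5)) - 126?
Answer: 13774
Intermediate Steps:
139*((4*(-5))*(-5)) - 126 = 139*(-20*(-5)) - 126 = 139*100 - 126 = 13900 - 126 = 13774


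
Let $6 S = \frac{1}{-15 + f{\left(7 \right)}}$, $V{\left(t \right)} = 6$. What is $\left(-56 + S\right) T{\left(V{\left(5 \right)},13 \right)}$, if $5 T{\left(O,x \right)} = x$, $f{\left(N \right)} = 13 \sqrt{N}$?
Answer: $- \frac{1394783}{9580} + \frac{169 \sqrt{7}}{28740} \approx -145.58$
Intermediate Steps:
$T{\left(O,x \right)} = \frac{x}{5}$
$S = \frac{1}{6 \left(-15 + 13 \sqrt{7}\right)} \approx 0.0085934$
$\left(-56 + S\right) T{\left(V{\left(5 \right)},13 \right)} = \left(-56 + \left(\frac{5}{1916} + \frac{13 \sqrt{7}}{5748}\right)\right) \frac{1}{5} \cdot 13 = \left(- \frac{107291}{1916} + \frac{13 \sqrt{7}}{5748}\right) \frac{13}{5} = - \frac{1394783}{9580} + \frac{169 \sqrt{7}}{28740}$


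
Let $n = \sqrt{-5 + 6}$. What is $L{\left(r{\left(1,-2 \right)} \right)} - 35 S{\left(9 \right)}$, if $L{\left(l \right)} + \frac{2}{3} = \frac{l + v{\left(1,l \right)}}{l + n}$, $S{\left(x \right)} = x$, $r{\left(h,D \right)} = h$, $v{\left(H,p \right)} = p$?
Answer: $- \frac{944}{3} \approx -314.67$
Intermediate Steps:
$n = 1$ ($n = \sqrt{1} = 1$)
$L{\left(l \right)} = - \frac{2}{3} + \frac{2 l}{1 + l}$ ($L{\left(l \right)} = - \frac{2}{3} + \frac{l + l}{l + 1} = - \frac{2}{3} + \frac{2 l}{1 + l}$)
$L{\left(r{\left(1,-2 \right)} \right)} - 35 S{\left(9 \right)} = \frac{2 \left(-1 + 2 \cdot 1\right)}{3 \left(1 + 1\right)} - 315 = \frac{2 \left(-1 + 2\right)}{3 \cdot 2} - 315 = \frac{2}{3} \cdot \frac{1}{2} \cdot 1 - 315 = \frac{1}{3} - 315 = - \frac{944}{3}$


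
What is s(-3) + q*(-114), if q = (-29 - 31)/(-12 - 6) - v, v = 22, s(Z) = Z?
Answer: 2125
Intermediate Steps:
q = -56/3 (q = (-29 - 31)/(-12 - 6) - 1*22 = -60/(-18) - 22 = -60*(-1/18) - 22 = 10/3 - 22 = -56/3 ≈ -18.667)
s(-3) + q*(-114) = -3 - 56/3*(-114) = -3 + 2128 = 2125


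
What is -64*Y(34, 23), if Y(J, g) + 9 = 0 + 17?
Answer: -512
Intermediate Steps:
Y(J, g) = 8 (Y(J, g) = -9 + (0 + 17) = -9 + 17 = 8)
-64*Y(34, 23) = -64*8 = -512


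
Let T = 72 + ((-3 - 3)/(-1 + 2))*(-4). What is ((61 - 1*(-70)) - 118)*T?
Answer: 1248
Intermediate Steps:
T = 96 (T = 72 - 6/1*(-4) = 72 - 6*1*(-4) = 72 - 6*(-4) = 72 + 24 = 96)
((61 - 1*(-70)) - 118)*T = ((61 - 1*(-70)) - 118)*96 = ((61 + 70) - 118)*96 = (131 - 118)*96 = 13*96 = 1248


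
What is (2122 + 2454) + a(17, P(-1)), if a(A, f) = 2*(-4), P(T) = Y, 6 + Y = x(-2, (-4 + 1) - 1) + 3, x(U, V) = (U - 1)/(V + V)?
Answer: 4568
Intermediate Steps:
x(U, V) = (-1 + U)/(2*V) (x(U, V) = (-1 + U)/((2*V)) = (-1 + U)*(1/(2*V)) = (-1 + U)/(2*V))
Y = -21/8 (Y = -6 + ((-1 - 2)/(2*((-4 + 1) - 1)) + 3) = -6 + ((½)*(-3)/(-3 - 1) + 3) = -6 + ((½)*(-3)/(-4) + 3) = -6 + ((½)*(-¼)*(-3) + 3) = -6 + (3/8 + 3) = -6 + 27/8 = -21/8 ≈ -2.6250)
P(T) = -21/8
a(A, f) = -8
(2122 + 2454) + a(17, P(-1)) = (2122 + 2454) - 8 = 4576 - 8 = 4568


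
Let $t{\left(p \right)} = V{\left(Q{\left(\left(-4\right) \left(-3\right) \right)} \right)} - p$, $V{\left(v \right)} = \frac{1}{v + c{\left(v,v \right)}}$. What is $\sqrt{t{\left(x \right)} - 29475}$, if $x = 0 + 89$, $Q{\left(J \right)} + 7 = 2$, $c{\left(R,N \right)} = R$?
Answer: $\frac{3 i \sqrt{328490}}{10} \approx 171.94 i$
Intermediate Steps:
$Q{\left(J \right)} = -5$ ($Q{\left(J \right)} = -7 + 2 = -5$)
$V{\left(v \right)} = \frac{1}{2 v}$ ($V{\left(v \right)} = \frac{1}{v + v} = \frac{1}{2 v}$)
$x = 89$
$t{\left(p \right)} = - \frac{1}{10} - p$ ($t{\left(p \right)} = \frac{1}{2 \left(-5\right)} - p = \frac{1}{2} \left(- \frac{1}{5}\right) - p = - \frac{1}{10} - p$)
$\sqrt{t{\left(x \right)} - 29475} = \sqrt{\left(- \frac{1}{10} - 89\right) - 29475} = \sqrt{- \frac{891}{10} - 29475} = \sqrt{- \frac{295641}{10}} = \frac{3 i \sqrt{328490}}{10}$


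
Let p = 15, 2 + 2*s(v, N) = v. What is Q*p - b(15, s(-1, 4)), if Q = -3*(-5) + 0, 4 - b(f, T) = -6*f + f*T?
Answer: 217/2 ≈ 108.50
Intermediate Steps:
s(v, N) = -1 + v/2
b(f, T) = 4 + 6*f - T*f (b(f, T) = 4 - (-6*f + f*T) = 4 - (-6*f + T*f) = 4 + (6*f - T*f) = 4 + 6*f - T*f)
Q = 15 (Q = 15 + 0 = 15)
Q*p - b(15, s(-1, 4)) = 15*15 - (4 + 6*15 - 1*(-1 + (½)*(-1))*15) = 225 - (4 + 90 - 1*(-1 - ½)*15) = 225 - (4 + 90 - 1*(-3/2)*15) = 225 - (4 + 90 + 45/2) = 225 - 1*233/2 = 225 - 233/2 = 217/2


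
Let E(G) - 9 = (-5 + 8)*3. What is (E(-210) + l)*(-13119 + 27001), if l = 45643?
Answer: 633866002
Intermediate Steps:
E(G) = 18 (E(G) = 9 + (-5 + 8)*3 = 9 + 3*3 = 9 + 9 = 18)
(E(-210) + l)*(-13119 + 27001) = (18 + 45643)*(-13119 + 27001) = 45661*13882 = 633866002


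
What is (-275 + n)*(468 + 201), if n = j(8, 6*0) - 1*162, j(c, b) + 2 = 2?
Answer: -292353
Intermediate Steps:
j(c, b) = 0 (j(c, b) = -2 + 2 = 0)
n = -162 (n = 0 - 1*162 = 0 - 162 = -162)
(-275 + n)*(468 + 201) = (-275 - 162)*(468 + 201) = -437*669 = -292353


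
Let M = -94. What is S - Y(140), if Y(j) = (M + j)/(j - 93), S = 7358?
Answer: 345780/47 ≈ 7357.0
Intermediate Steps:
Y(j) = (-94 + j)/(-93 + j) (Y(j) = (-94 + j)/(j - 93) = (-94 + j)/(-93 + j))
S - Y(140) = 7358 - (-94 + 140)/(-93 + 140) = 7358 - 46/47 = 345780/47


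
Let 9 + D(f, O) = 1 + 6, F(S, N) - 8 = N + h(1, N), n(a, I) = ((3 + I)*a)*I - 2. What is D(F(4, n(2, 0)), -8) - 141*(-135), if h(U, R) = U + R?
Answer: 19033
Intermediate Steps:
n(a, I) = -2 + I*a*(3 + I) (n(a, I) = (a*(3 + I))*I - 2 = I*a*(3 + I) - 2 = -2 + I*a*(3 + I))
h(U, R) = R + U
F(S, N) = 9 + 2*N (F(S, N) = 8 + (N + (N + 1)) = 8 + (N + (1 + N)) = 8 + (1 + 2*N) = 9 + 2*N)
D(f, O) = -2 (D(f, O) = -9 + (1 + 6) = -9 + 7 = -2)
D(F(4, n(2, 0)), -8) - 141*(-135) = -2 - 141*(-135) = -2 + 19035 = 19033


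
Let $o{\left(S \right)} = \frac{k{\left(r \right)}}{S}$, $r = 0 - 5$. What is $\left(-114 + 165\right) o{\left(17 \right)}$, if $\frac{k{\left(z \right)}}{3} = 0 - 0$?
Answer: $0$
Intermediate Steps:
$r = -5$
$k{\left(z \right)} = 0$ ($k{\left(z \right)} = 3 \left(0 - 0\right) = 3 \left(0 + 0\right) = 3 \cdot 0 = 0$)
$o{\left(S \right)} = 0$ ($o{\left(S \right)} = \frac{0}{S} = 0$)
$\left(-114 + 165\right) o{\left(17 \right)} = \left(-114 + 165\right) 0 = 51 \cdot 0 = 0$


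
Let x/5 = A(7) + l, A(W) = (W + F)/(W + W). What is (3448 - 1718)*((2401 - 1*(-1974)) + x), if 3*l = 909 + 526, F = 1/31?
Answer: 7623651550/651 ≈ 1.1711e+7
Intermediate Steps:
F = 1/31 ≈ 0.032258
A(W) = (1/31 + W)/(2*W) (A(W) = (W + 1/31)/(W + W) = (1/31 + W)/((2*W)) = (1/31 + W)*(1/(2*W)) = (1/31 + W)/(2*W))
l = 1435/3 (l = (909 + 526)/3 = (⅓)*1435 = 1435/3 ≈ 478.33)
x = 1558610/651 (x = 5*((1/62)*(1 + 31*7)/7 + 1435/3) = 5*((1/62)*(⅐)*(1 + 217) + 1435/3) = 5*((1/62)*(⅐)*218 + 1435/3) = 5*(109/217 + 1435/3) = 5*(311722/651) = 1558610/651 ≈ 2394.2)
(3448 - 1718)*((2401 - 1*(-1974)) + x) = (3448 - 1718)*((2401 - 1*(-1974)) + 1558610/651) = 1730*((2401 + 1974) + 1558610/651) = 1730*(4375 + 1558610/651) = 1730*(4406735/651) = 7623651550/651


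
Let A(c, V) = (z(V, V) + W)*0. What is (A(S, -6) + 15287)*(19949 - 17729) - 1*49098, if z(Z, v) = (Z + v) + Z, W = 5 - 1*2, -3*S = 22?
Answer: 33888042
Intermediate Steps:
S = -22/3 (S = -⅓*22 = -22/3 ≈ -7.3333)
W = 3 (W = 5 - 2 = 3)
z(Z, v) = v + 2*Z
A(c, V) = 0 (A(c, V) = ((V + 2*V) + 3)*0 = (3*V + 3)*0 = (3 + 3*V)*0 = 0)
(A(S, -6) + 15287)*(19949 - 17729) - 1*49098 = (0 + 15287)*(19949 - 17729) - 1*49098 = 15287*2220 - 49098 = 33937140 - 49098 = 33888042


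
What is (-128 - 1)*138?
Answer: -17802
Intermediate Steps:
(-128 - 1)*138 = -129*138 = -17802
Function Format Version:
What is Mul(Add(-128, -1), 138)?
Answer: -17802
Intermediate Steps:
Mul(Add(-128, -1), 138) = Mul(-129, 138) = -17802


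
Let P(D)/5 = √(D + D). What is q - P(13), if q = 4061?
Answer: 4061 - 5*√26 ≈ 4035.5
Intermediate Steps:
P(D) = 5*√2*√D (P(D) = 5*√(D + D) = 5*√(2*D) = 5*(√2*√D) = 5*√2*√D)
q - P(13) = 4061 - 5*√2*√13 = 4061 - 5*√26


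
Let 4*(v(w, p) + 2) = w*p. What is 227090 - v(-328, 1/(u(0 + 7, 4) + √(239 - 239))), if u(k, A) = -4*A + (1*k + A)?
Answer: 1135378/5 ≈ 2.2708e+5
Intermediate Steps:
u(k, A) = k - 3*A (u(k, A) = -4*A + (k + A) = -4*A + (A + k) = k - 3*A)
v(w, p) = -2 + p*w/4 (v(w, p) = -2 + (w*p)/4 = -2 + (p*w)/4 = -2 + p*w/4)
227090 - v(-328, 1/(u(0 + 7, 4) + √(239 - 239))) = 227090 - (-2 + (¼)*(-328)/(((0 + 7) - 3*4) + √(239 - 239))) = 227090 - (-2 + (¼)*(-328)/((7 - 12) + √0)) = 227090 - (-2 + (¼)*(-328)/(-5 + 0)) = 227090 - (-2 + (¼)*(-328)/(-5)) = 227090 - (-2 + (¼)*(-⅕)*(-328)) = 227090 - (-2 + 82/5) = 227090 - 1*72/5 = 227090 - 72/5 = 1135378/5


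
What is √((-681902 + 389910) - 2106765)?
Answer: I*√2398757 ≈ 1548.8*I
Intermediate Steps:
√((-681902 + 389910) - 2106765) = √(-291992 - 2106765) = √(-2398757) = I*√2398757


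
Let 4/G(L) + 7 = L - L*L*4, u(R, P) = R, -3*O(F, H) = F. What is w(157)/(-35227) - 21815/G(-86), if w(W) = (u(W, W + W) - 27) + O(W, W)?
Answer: 68418276231223/422724 ≈ 1.6185e+8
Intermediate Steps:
O(F, H) = -F/3
w(W) = -27 + 2*W/3 (w(W) = (W - 27) - W/3 = (-27 + W) - W/3 = -27 + 2*W/3)
G(L) = 4/(-7 + L - 4*L²) (G(L) = 4/(-7 + (L - L*L*4)) = 4/(-7 + (L - L²*4)) = 4/(-7 + (L - 4*L²)) = 4/(-7 + L - 4*L²))
w(157)/(-35227) - 21815/G(-86) = (-27 + (⅔)*157)/(-35227) - 21815/((-4/(7 - 1*(-86) + 4*(-86)²))) = (-27 + 314/3)*(-1/35227) - 21815/((-4/(7 + 86 + 4*7396))) = (233/3)*(-1/35227) - 21815/((-4/(7 + 86 + 29584))) = -233/105681 - 21815/((-4/29677)) = -233/105681 - 21815/((-4*1/29677)) = -233/105681 - 21815/(-4/29677) = -233/105681 - 21815*(-29677/4) = -233/105681 + 647403755/4 = 68418276231223/422724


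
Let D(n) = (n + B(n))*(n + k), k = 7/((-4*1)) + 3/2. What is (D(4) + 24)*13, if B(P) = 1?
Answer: 2223/4 ≈ 555.75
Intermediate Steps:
k = -¼ (k = 7/(-4) + 3*(½) = 7*(-¼) + 3/2 = -7/4 + 3/2 = -¼ ≈ -0.25000)
D(n) = (1 + n)*(-¼ + n) (D(n) = (n + 1)*(n - ¼) = (1 + n)*(-¼ + n))
(D(4) + 24)*13 = ((-¼ + 4² + (¾)*4) + 24)*13 = ((-¼ + 16 + 3) + 24)*13 = (75/4 + 24)*13 = (171/4)*13 = 2223/4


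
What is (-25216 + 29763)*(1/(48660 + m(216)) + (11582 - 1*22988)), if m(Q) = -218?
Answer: -2512351413697/48442 ≈ -5.1863e+7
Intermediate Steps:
(-25216 + 29763)*(1/(48660 + m(216)) + (11582 - 1*22988)) = (-25216 + 29763)*(1/(48660 - 218) + (11582 - 1*22988)) = 4547*(1/48442 + (11582 - 22988)) = 4547*(1/48442 - 11406) = 4547*(-552529451/48442) = -2512351413697/48442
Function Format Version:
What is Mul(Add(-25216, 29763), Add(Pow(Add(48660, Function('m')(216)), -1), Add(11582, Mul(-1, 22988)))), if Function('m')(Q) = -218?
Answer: Rational(-2512351413697, 48442) ≈ -5.1863e+7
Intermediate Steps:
Mul(Add(-25216, 29763), Add(Pow(Add(48660, Function('m')(216)), -1), Add(11582, Mul(-1, 22988)))) = Mul(Add(-25216, 29763), Add(Pow(Add(48660, -218), -1), Add(11582, Mul(-1, 22988)))) = Mul(4547, Add(Pow(48442, -1), Add(11582, -22988))) = Mul(4547, Add(Rational(1, 48442), -11406)) = Mul(4547, Rational(-552529451, 48442)) = Rational(-2512351413697, 48442)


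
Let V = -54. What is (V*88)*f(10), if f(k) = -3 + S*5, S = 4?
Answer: -80784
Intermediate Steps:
f(k) = 17 (f(k) = -3 + 4*5 = -3 + 20 = 17)
(V*88)*f(10) = -54*88*17 = -4752*17 = -80784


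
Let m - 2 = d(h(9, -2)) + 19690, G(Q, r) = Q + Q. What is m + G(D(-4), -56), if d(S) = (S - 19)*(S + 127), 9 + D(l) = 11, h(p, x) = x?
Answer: 17071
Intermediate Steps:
D(l) = 2 (D(l) = -9 + 11 = 2)
G(Q, r) = 2*Q
d(S) = (-19 + S)*(127 + S)
m = 17067 (m = 2 + ((-2413 + (-2)**2 + 108*(-2)) + 19690) = 2 + ((-2413 + 4 - 216) + 19690) = 2 + (-2625 + 19690) = 2 + 17065 = 17067)
m + G(D(-4), -56) = 17067 + 2*2 = 17067 + 4 = 17071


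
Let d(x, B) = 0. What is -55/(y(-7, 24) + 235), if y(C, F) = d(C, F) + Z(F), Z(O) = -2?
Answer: -55/233 ≈ -0.23605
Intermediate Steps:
y(C, F) = -2 (y(C, F) = 0 - 2 = -2)
-55/(y(-7, 24) + 235) = -55/(-2 + 235) = -55/233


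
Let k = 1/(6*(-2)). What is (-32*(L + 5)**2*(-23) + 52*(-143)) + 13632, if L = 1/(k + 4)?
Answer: 58589588/2209 ≈ 26523.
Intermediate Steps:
k = -1/12 (k = 1/(-12) = -1/12 ≈ -0.083333)
L = 12/47 (L = 1/(-1/12 + 4) = 1/(47/12) = 12/47 ≈ 0.25532)
(-32*(L + 5)**2*(-23) + 52*(-143)) + 13632 = (-32*(12/47 + 5)**2*(-23) + 52*(-143)) + 13632 = (-32*(247/47)**2*(-23) - 7436) + 13632 = (-32*61009/2209*(-23) - 7436) + 13632 = (-1952288/2209*(-23) - 7436) + 13632 = (44902624/2209 - 7436) + 13632 = 28476500/2209 + 13632 = 58589588/2209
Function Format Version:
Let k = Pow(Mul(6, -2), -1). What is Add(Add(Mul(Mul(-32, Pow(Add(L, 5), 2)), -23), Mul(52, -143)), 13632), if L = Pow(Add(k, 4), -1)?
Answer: Rational(58589588, 2209) ≈ 26523.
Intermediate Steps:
k = Rational(-1, 12) (k = Pow(-12, -1) = Rational(-1, 12) ≈ -0.083333)
L = Rational(12, 47) (L = Pow(Add(Rational(-1, 12), 4), -1) = Pow(Rational(47, 12), -1) = Rational(12, 47) ≈ 0.25532)
Add(Add(Mul(Mul(-32, Pow(Add(L, 5), 2)), -23), Mul(52, -143)), 13632) = Add(Add(Mul(Mul(-32, Pow(Add(Rational(12, 47), 5), 2)), -23), Mul(52, -143)), 13632) = Add(Add(Mul(Mul(-32, Pow(Rational(247, 47), 2)), -23), -7436), 13632) = Add(Add(Mul(Mul(-32, Rational(61009, 2209)), -23), -7436), 13632) = Add(Add(Mul(Rational(-1952288, 2209), -23), -7436), 13632) = Add(Add(Rational(44902624, 2209), -7436), 13632) = Add(Rational(28476500, 2209), 13632) = Rational(58589588, 2209)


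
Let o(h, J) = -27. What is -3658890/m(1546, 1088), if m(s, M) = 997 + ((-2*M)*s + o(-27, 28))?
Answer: 609815/560521 ≈ 1.0879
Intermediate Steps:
m(s, M) = 970 - 2*M*s (m(s, M) = 997 + ((-2*M)*s - 27) = 997 + (-2*M*s - 27) = 997 + (-27 - 2*M*s) = 970 - 2*M*s)
-3658890/m(1546, 1088) = -3658890/(970 - 2*1088*1546) = -3658890/(970 - 3364096) = -3658890/(-3363126) = -3658890*(-1/3363126) = 609815/560521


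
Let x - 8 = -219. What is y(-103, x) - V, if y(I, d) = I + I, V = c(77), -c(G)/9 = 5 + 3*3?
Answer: -80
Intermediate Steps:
c(G) = -126 (c(G) = -9*(5 + 3*3) = -9*(5 + 9) = -9*14 = -126)
x = -211 (x = 8 - 219 = -211)
V = -126
y(I, d) = 2*I
y(-103, x) - V = 2*(-103) - 1*(-126) = -206 + 126 = -80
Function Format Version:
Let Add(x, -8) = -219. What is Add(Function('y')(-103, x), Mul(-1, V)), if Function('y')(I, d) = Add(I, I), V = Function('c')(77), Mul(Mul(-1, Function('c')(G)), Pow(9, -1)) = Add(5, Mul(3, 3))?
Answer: -80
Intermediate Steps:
Function('c')(G) = -126 (Function('c')(G) = Mul(-9, Add(5, Mul(3, 3))) = Mul(-9, Add(5, 9)) = Mul(-9, 14) = -126)
x = -211 (x = Add(8, -219) = -211)
V = -126
Function('y')(I, d) = Mul(2, I)
Add(Function('y')(-103, x), Mul(-1, V)) = Add(Mul(2, -103), Mul(-1, -126)) = Add(-206, 126) = -80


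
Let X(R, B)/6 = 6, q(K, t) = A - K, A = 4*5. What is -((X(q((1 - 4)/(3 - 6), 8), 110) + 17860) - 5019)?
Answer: -12877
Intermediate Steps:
A = 20
q(K, t) = 20 - K
X(R, B) = 36 (X(R, B) = 6*6 = 36)
-((X(q((1 - 4)/(3 - 6), 8), 110) + 17860) - 5019) = -((36 + 17860) - 5019) = -(17896 - 5019) = -1*12877 = -12877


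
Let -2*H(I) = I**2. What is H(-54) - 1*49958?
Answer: -51416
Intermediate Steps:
H(I) = -I**2/2
H(-54) - 1*49958 = -1/2*(-54)**2 - 1*49958 = -1/2*2916 - 49958 = -1458 - 49958 = -51416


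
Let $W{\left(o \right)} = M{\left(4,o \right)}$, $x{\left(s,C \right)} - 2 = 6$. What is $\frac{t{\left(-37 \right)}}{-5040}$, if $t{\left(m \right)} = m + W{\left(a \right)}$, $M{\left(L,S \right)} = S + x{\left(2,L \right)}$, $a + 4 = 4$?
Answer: $\frac{29}{5040} \approx 0.005754$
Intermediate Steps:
$a = 0$ ($a = -4 + 4 = 0$)
$x{\left(s,C \right)} = 8$ ($x{\left(s,C \right)} = 2 + 6 = 8$)
$M{\left(L,S \right)} = 8 + S$ ($M{\left(L,S \right)} = S + 8 = 8 + S$)
$W{\left(o \right)} = 8 + o$
$t{\left(m \right)} = 8 + m$ ($t{\left(m \right)} = m + \left(8 + 0\right) = m + 8 = 8 + m$)
$\frac{t{\left(-37 \right)}}{-5040} = \frac{8 - 37}{-5040} = \left(-29\right) \left(- \frac{1}{5040}\right) = \frac{29}{5040}$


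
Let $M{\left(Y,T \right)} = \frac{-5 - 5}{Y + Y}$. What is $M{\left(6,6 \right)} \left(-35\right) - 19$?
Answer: $\frac{61}{6} \approx 10.167$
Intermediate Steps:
$M{\left(Y,T \right)} = - \frac{5}{Y}$ ($M{\left(Y,T \right)} = - \frac{10}{2 Y} = - 10 \frac{1}{2 Y} = - \frac{5}{Y}$)
$M{\left(6,6 \right)} \left(-35\right) - 19 = - \frac{5}{6} \left(-35\right) - 19 = \left(-5\right) \frac{1}{6} \left(-35\right) - 19 = \left(- \frac{5}{6}\right) \left(-35\right) - 19 = \frac{175}{6} - 19 = \frac{61}{6}$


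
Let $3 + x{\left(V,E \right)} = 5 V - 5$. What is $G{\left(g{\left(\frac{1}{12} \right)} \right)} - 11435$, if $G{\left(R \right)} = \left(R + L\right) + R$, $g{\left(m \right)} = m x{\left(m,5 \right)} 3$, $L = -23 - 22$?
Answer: $- \frac{275611}{24} \approx -11484.0$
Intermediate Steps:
$x{\left(V,E \right)} = -8 + 5 V$ ($x{\left(V,E \right)} = -3 + \left(5 V - 5\right) = -3 + \left(-5 + 5 V\right) = -8 + 5 V$)
$L = -45$ ($L = -23 - 22 = -45$)
$g{\left(m \right)} = 3 m \left(-8 + 5 m\right)$ ($g{\left(m \right)} = m \left(-8 + 5 m\right) 3 = 3 m \left(-8 + 5 m\right)$)
$G{\left(R \right)} = -45 + 2 R$ ($G{\left(R \right)} = \left(R - 45\right) + R = \left(-45 + R\right) + R = -45 + 2 R$)
$G{\left(g{\left(\frac{1}{12} \right)} \right)} - 11435 = \left(-45 + 2 \frac{3 \left(-8 + \frac{5}{12}\right)}{12}\right) - 11435 = \left(-45 + 2 \cdot 3 \cdot \frac{1}{12} \left(-8 + 5 \cdot \frac{1}{12}\right)\right) - 11435 = \left(-45 + 2 \cdot 3 \cdot \frac{1}{12} \left(-8 + \frac{5}{12}\right)\right) - 11435 = \left(-45 + 2 \cdot 3 \cdot \frac{1}{12} \left(- \frac{91}{12}\right)\right) - 11435 = \left(-45 + 2 \left(- \frac{91}{48}\right)\right) - 11435 = \left(-45 - \frac{91}{24}\right) - 11435 = - \frac{1171}{24} - 11435 = - \frac{275611}{24}$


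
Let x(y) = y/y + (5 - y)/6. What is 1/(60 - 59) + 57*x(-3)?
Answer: 134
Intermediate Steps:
x(y) = 11/6 - y/6 (x(y) = 1 + (5 - y)*(⅙) = 1 + (⅚ - y/6) = 11/6 - y/6)
1/(60 - 59) + 57*x(-3) = 1/(60 - 59) + 57*(11/6 - ⅙*(-3)) = 1/1 + 57*(11/6 + ½) = 1 + 57*(7/3) = 1 + 133 = 134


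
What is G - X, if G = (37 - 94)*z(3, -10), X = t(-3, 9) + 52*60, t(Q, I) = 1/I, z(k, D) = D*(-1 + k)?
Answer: -17821/9 ≈ -1980.1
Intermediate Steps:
t(Q, I) = 1/I
X = 28081/9 (X = 1/9 + 52*60 = ⅑ + 3120 = 28081/9 ≈ 3120.1)
G = 1140 (G = (37 - 94)*(-10*(-1 + 3)) = -(-570)*2 = -57*(-20) = 1140)
G - X = 1140 - 1*28081/9 = 1140 - 28081/9 = -17821/9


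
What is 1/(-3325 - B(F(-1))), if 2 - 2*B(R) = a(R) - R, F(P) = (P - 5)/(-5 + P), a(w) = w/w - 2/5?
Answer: -5/16631 ≈ -0.00030064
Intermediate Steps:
a(w) = 3/5 (a(w) = 1 - 2*1/5 = 1 - 2/5 = 3/5)
F(P) = 1 (F(P) = (-5 + P)/(-5 + P) = 1)
B(R) = 7/10 + R/2 (B(R) = 1 - (3/5 - R)/2 = 1 + (-3/10 + R/2) = 7/10 + R/2)
1/(-3325 - B(F(-1))) = 1/(-3325 - (7/10 + (1/2)*1)) = 1/(-3325 - (7/10 + 1/2)) = 1/(-3325 - 1*6/5) = 1/(-3325 - 6/5) = 1/(-16631/5) = -5/16631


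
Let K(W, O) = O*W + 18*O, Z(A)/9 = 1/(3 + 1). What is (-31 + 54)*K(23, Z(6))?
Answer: 8487/4 ≈ 2121.8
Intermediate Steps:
Z(A) = 9/4 (Z(A) = 9/(3 + 1) = 9/4)
K(W, O) = 18*O + O*W
(-31 + 54)*K(23, Z(6)) = (-31 + 54)*(9*(18 + 23)/4) = 23*((9/4)*41) = 23*(369/4) = 8487/4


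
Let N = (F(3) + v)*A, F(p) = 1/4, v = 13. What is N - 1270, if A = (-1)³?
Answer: -5133/4 ≈ -1283.3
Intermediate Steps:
A = -1
F(p) = ¼
N = -53/4 (N = (¼ + 13)*(-1) = (53/4)*(-1) = -53/4 ≈ -13.250)
N - 1270 = -53/4 - 1270 = -5133/4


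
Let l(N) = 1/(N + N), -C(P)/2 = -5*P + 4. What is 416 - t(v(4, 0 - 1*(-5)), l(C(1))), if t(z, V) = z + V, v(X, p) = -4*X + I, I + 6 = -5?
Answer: 1771/4 ≈ 442.75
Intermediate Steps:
C(P) = -8 + 10*P (C(P) = -2*(-5*P + 4) = -2*(4 - 5*P) = -8 + 10*P)
I = -11 (I = -6 - 5 = -11)
l(N) = 1/(2*N)
v(X, p) = -11 - 4*X (v(X, p) = -4*X - 11 = -11 - 4*X)
t(z, V) = V + z
416 - t(v(4, 0 - 1*(-5)), l(C(1))) = 416 - (1/(2*(-8 + 10*1)) + (-11 - 4*4)) = 416 - (1/(2*(-8 + 10)) + (-11 - 16)) = 416 - ((½)/2 - 27) = 416 - ((½)*(½) - 27) = 416 - (¼ - 27) = 416 - 1*(-107/4) = 416 + 107/4 = 1771/4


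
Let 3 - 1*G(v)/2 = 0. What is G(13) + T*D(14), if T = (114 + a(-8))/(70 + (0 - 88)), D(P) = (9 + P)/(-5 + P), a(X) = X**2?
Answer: -1561/81 ≈ -19.272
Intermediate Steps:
G(v) = 6 (G(v) = 6 - 2*0 = 6 + 0 = 6)
D(P) = (9 + P)/(-5 + P)
T = -89/9 (T = (114 + (-8)**2)/(70 + (0 - 88)) = (114 + 64)/(70 - 88) = 178/(-18) = 178*(-1/18) = -89/9 ≈ -9.8889)
G(13) + T*D(14) = 6 - 89*(9 + 14)/(9*(-5 + 14)) = 6 - 89*23/(9*9) = 6 - 89*23/81 = 6 - 89/9*23/9 = 6 - 2047/81 = -1561/81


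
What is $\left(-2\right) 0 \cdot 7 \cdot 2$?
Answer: $0$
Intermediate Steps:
$\left(-2\right) 0 \cdot 7 \cdot 2 = 0 \cdot 7 \cdot 2 = 0 \cdot 2 = 0$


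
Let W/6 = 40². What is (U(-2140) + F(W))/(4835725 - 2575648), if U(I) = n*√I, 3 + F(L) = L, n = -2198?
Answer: 3199/753359 - 4396*I*√535/2260077 ≈ 0.0042463 - 0.04499*I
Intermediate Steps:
W = 9600 (W = 6*40² = 6*1600 = 9600)
F(L) = -3 + L
U(I) = -2198*√I
(U(-2140) + F(W))/(4835725 - 2575648) = (-4396*I*√535 + (-3 + 9600))/(4835725 - 2575648) = (-4396*I*√535 + 9597)/2260077 = (-4396*I*√535 + 9597)*(1/2260077) = (9597 - 4396*I*√535)*(1/2260077) = 3199/753359 - 4396*I*√535/2260077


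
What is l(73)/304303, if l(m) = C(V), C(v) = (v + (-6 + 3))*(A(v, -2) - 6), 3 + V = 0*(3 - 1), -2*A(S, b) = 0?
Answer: 36/304303 ≈ 0.00011830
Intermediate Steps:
A(S, b) = 0 (A(S, b) = -1/2*0 = 0)
V = -3 (V = -3 + 0*(3 - 1) = -3 + 0*2 = -3 + 0 = -3)
C(v) = 18 - 6*v (C(v) = (v + (-6 + 3))*(0 - 6) = (v - 3)*(-6) = (-3 + v)*(-6) = 18 - 6*v)
l(m) = 36 (l(m) = 18 - 6*(-3) = 18 + 18 = 36)
l(73)/304303 = 36/304303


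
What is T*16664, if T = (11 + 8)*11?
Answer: 3482776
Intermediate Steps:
T = 209 (T = 19*11 = 209)
T*16664 = 209*16664 = 3482776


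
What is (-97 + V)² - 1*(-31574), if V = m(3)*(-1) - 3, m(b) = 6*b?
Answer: 45498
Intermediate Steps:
V = -21 (V = (6*3)*(-1) - 3 = 18*(-1) - 3 = -18 - 3 = -21)
(-97 + V)² - 1*(-31574) = (-97 - 21)² - 1*(-31574) = (-118)² + 31574 = 13924 + 31574 = 45498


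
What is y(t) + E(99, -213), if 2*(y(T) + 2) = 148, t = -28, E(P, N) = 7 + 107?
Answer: 186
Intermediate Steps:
E(P, N) = 114
y(T) = 72 (y(T) = -2 + (½)*148 = -2 + 74 = 72)
y(t) + E(99, -213) = 72 + 114 = 186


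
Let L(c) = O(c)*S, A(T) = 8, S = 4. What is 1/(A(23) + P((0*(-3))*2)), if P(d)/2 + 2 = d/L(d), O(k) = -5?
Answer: ¼ ≈ 0.25000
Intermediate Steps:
L(c) = -20 (L(c) = -5*4 = -20)
P(d) = -4 - d/10 (P(d) = -4 + 2*(d/(-20)) = -4 + 2*(d*(-1/20)) = -4 + 2*(-d/20) = -4 - d/10)
1/(A(23) + P((0*(-3))*2)) = 1/(8 + (-4 - 0*(-3)*2/10)) = 1/(8 + (-4 - 0*2)) = 1/(8 + (-4 - ⅒*0)) = 1/(8 + (-4 + 0)) = 1/(8 - 4) = 1/4 = ¼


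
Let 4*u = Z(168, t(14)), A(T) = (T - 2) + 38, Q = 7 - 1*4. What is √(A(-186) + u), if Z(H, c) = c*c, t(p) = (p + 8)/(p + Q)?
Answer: I*√43229/17 ≈ 12.23*I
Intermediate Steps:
Q = 3 (Q = 7 - 4 = 3)
A(T) = 36 + T (A(T) = (-2 + T) + 38 = 36 + T)
t(p) = (8 + p)/(3 + p) (t(p) = (p + 8)/(p + 3) = (8 + p)/(3 + p))
Z(H, c) = c²
u = 121/289 (u = ((8 + 14)/(3 + 14))²/4 = (22/17)²/4 = (¼)*(484/289) = 121/289 ≈ 0.41868)
√(A(-186) + u) = √((36 - 186) + 121/289) = √(-150 + 121/289) = √(-43229/289) = I*√43229/17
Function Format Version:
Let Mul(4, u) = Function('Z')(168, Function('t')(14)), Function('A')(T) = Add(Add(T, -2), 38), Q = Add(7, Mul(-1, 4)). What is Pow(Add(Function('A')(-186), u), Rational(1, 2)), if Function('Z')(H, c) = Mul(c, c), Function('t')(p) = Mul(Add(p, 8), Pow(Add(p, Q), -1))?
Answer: Mul(Rational(1, 17), I, Pow(43229, Rational(1, 2))) ≈ Mul(12.230, I)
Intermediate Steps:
Q = 3 (Q = Add(7, -4) = 3)
Function('A')(T) = Add(36, T) (Function('A')(T) = Add(Add(-2, T), 38) = Add(36, T))
Function('t')(p) = Mul(Pow(Add(3, p), -1), Add(8, p)) (Function('t')(p) = Mul(Add(p, 8), Pow(Add(p, 3), -1)) = Mul(Add(8, p), Pow(Add(3, p), -1)) = Mul(Pow(Add(3, p), -1), Add(8, p)))
Function('Z')(H, c) = Pow(c, 2)
u = Rational(121, 289) (u = Mul(Rational(1, 4), Pow(Mul(Pow(Add(3, 14), -1), Add(8, 14)), 2)) = Mul(Rational(1, 4), Pow(Mul(Pow(17, -1), 22), 2)) = Mul(Rational(1, 4), Pow(Mul(Rational(1, 17), 22), 2)) = Mul(Rational(1, 4), Pow(Rational(22, 17), 2)) = Mul(Rational(1, 4), Rational(484, 289)) = Rational(121, 289) ≈ 0.41868)
Pow(Add(Function('A')(-186), u), Rational(1, 2)) = Pow(Add(Add(36, -186), Rational(121, 289)), Rational(1, 2)) = Pow(Add(-150, Rational(121, 289)), Rational(1, 2)) = Pow(Rational(-43229, 289), Rational(1, 2)) = Mul(Rational(1, 17), I, Pow(43229, Rational(1, 2)))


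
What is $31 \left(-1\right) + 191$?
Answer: $160$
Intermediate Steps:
$31 \left(-1\right) + 191 = -31 + 191 = 160$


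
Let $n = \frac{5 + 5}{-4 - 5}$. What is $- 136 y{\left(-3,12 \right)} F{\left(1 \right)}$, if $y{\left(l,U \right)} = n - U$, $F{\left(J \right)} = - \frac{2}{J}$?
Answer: $- \frac{32096}{9} \approx -3566.2$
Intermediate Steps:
$n = - \frac{10}{9}$ ($n = \frac{10}{-9} = 10 \left(- \frac{1}{9}\right) = - \frac{10}{9} \approx -1.1111$)
$y{\left(l,U \right)} = - \frac{10}{9} - U$
$- 136 y{\left(-3,12 \right)} F{\left(1 \right)} = - 136 \left(- \frac{10}{9} - 12\right) \left(- \frac{2}{1}\right) = - 136 \left(- \frac{10}{9} - 12\right) \left(\left(-2\right) 1\right) = \left(-136\right) \left(- \frac{118}{9}\right) \left(-2\right) = \frac{16048}{9} \left(-2\right) = - \frac{32096}{9}$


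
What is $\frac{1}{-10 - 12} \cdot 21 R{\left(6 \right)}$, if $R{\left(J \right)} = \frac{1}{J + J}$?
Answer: $- \frac{7}{88} \approx -0.079545$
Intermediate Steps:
$R{\left(J \right)} = \frac{1}{2 J}$
$\frac{1}{-10 - 12} \cdot 21 R{\left(6 \right)} = \frac{1}{-10 - 12} \cdot 21 \frac{1}{2 \cdot 6} = \frac{1}{-22} \cdot 21 \cdot \frac{1}{2} \cdot \frac{1}{6} = \left(- \frac{1}{22}\right) 21 \cdot \frac{1}{12} = \left(- \frac{21}{22}\right) \frac{1}{12} = - \frac{7}{88}$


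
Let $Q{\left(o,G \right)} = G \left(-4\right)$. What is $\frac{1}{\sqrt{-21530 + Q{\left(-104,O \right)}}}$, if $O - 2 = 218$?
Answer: $- \frac{i \sqrt{2490}}{7470} \approx - 0.00668 i$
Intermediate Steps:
$O = 220$ ($O = 2 + 218 = 220$)
$Q{\left(o,G \right)} = - 4 G$
$\frac{1}{\sqrt{-21530 + Q{\left(-104,O \right)}}} = \frac{1}{\sqrt{-21530 - 880}} = \frac{1}{\sqrt{-22410}} = \frac{1}{3 i \sqrt{2490}} = - \frac{i \sqrt{2490}}{7470}$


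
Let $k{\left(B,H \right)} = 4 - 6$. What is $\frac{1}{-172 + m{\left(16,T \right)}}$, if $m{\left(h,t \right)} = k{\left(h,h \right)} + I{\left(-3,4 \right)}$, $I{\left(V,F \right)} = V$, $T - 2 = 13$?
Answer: $- \frac{1}{177} \approx -0.0056497$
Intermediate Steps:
$T = 15$ ($T = 2 + 13 = 15$)
$k{\left(B,H \right)} = -2$ ($k{\left(B,H \right)} = 4 - 6 = -2$)
$m{\left(h,t \right)} = -5$ ($m{\left(h,t \right)} = -2 - 3 = -5$)
$\frac{1}{-172 + m{\left(16,T \right)}} = \frac{1}{-172 - 5} = \frac{1}{-177} = - \frac{1}{177}$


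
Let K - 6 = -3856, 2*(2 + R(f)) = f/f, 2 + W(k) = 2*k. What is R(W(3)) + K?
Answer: -7703/2 ≈ -3851.5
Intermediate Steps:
W(k) = -2 + 2*k
R(f) = -3/2 (R(f) = -2 + (f/f)/2 = -2 + (½)*1 = -2 + ½ = -3/2)
K = -3850 (K = 6 - 3856 = -3850)
R(W(3)) + K = -3/2 - 3850 = -7703/2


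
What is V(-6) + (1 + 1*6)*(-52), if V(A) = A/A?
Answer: -363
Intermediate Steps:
V(A) = 1
V(-6) + (1 + 1*6)*(-52) = 1 + (1 + 1*6)*(-52) = 1 + (1 + 6)*(-52) = 1 + 7*(-52) = 1 - 364 = -363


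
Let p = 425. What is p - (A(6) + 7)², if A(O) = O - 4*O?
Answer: 304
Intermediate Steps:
A(O) = -3*O
p - (A(6) + 7)² = 425 - (-3*6 + 7)² = 425 - (-18 + 7)² = 425 - 1*(-11)² = 425 - 1*121 = 425 - 121 = 304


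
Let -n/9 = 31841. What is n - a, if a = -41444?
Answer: -245125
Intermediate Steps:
n = -286569 (n = -9*31841 = -286569)
n - a = -286569 - 1*(-41444) = -286569 + 41444 = -245125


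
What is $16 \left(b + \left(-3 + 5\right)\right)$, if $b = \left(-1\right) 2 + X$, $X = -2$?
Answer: $-32$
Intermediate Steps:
$b = -4$ ($b = \left(-1\right) 2 - 2 = -2 - 2 = -4$)
$16 \left(b + \left(-3 + 5\right)\right) = 16 \left(-4 + \left(-3 + 5\right)\right) = 16 \left(-4 + 2\right) = 16 \left(-2\right) = -32$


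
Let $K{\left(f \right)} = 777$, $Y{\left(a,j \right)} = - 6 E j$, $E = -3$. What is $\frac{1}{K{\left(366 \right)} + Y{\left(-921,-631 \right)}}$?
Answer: $- \frac{1}{10581} \approx -9.4509 \cdot 10^{-5}$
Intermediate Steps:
$Y{\left(a,j \right)} = 18 j$ ($Y{\left(a,j \right)} = \left(-6\right) \left(-3\right) j = 18 j$)
$\frac{1}{K{\left(366 \right)} + Y{\left(-921,-631 \right)}} = \frac{1}{777 + 18 \left(-631\right)} = \frac{1}{777 - 11358} = \frac{1}{-10581} = - \frac{1}{10581}$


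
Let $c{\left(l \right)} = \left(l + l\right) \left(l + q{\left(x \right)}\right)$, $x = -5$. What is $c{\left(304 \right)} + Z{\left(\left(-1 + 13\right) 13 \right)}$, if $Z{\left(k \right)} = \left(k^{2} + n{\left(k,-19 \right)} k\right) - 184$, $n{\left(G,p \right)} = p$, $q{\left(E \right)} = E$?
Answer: $202980$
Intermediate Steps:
$c{\left(l \right)} = 2 l \left(-5 + l\right)$ ($c{\left(l \right)} = \left(l + l\right) \left(l - 5\right) = 2 l \left(-5 + l\right)$)
$Z{\left(k \right)} = -184 + k^{2} - 19 k$ ($Z{\left(k \right)} = \left(k^{2} - 19 k\right) - 184 = -184 + k^{2} - 19 k$)
$c{\left(304 \right)} + Z{\left(\left(-1 + 13\right) 13 \right)} = 2 \cdot 304 \left(-5 + 304\right) - \left(184 - 169 \left(-1 + 13\right)^{2} + 19 \left(-1 + 13\right) 13\right) = 2 \cdot 304 \cdot 299 - \left(184 - 24336 + 19 \cdot 12 \cdot 13\right) = 181792 - \left(3148 - 24336\right) = 181792 - -21188 = 181792 + 21188 = 202980$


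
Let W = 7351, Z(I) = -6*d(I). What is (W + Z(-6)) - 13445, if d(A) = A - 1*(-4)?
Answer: -6082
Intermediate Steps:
d(A) = 4 + A (d(A) = A + 4 = 4 + A)
Z(I) = -24 - 6*I (Z(I) = -6*(4 + I) = -24 - 6*I)
(W + Z(-6)) - 13445 = (7351 + (-24 - 6*(-6))) - 13445 = (7351 + (-24 + 36)) - 13445 = (7351 + 12) - 13445 = 7363 - 13445 = -6082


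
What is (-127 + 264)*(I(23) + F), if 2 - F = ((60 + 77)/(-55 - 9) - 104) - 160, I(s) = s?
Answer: 2552721/64 ≈ 39886.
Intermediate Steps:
F = 17161/64 (F = 2 - (((60 + 77)/(-55 - 9) - 104) - 160) = 2 - ((137/(-64) - 104) - 160) = 2 - ((137*(-1/64) - 104) - 160) = 2 - ((-137/64 - 104) - 160) = 2 - (-6793/64 - 160) = 2 - 1*(-17033/64) = 2 + 17033/64 = 17161/64 ≈ 268.14)
(-127 + 264)*(I(23) + F) = (-127 + 264)*(23 + 17161/64) = 137*(18633/64) = 2552721/64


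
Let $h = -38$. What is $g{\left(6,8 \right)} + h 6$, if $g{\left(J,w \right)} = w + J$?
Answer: $-214$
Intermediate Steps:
$g{\left(J,w \right)} = J + w$
$g{\left(6,8 \right)} + h 6 = \left(6 + 8\right) - 228 = 14 - 228 = -214$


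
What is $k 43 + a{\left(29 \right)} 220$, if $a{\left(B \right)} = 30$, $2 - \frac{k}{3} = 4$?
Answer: $6342$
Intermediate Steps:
$k = -6$ ($k = 6 - 12 = -6$)
$k 43 + a{\left(29 \right)} 220 = \left(-6\right) 43 + 30 \cdot 220 = -258 + 6600 = 6342$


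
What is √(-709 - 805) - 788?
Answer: -788 + I*√1514 ≈ -788.0 + 38.91*I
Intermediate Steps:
√(-709 - 805) - 788 = √(-1514) - 788 = I*√1514 - 788 = -788 + I*√1514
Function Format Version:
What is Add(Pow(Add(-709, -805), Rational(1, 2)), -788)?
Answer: Add(-788, Mul(I, Pow(1514, Rational(1, 2)))) ≈ Add(-788.00, Mul(38.910, I))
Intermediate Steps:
Add(Pow(Add(-709, -805), Rational(1, 2)), -788) = Add(Pow(-1514, Rational(1, 2)), -788) = Add(Mul(I, Pow(1514, Rational(1, 2))), -788) = Add(-788, Mul(I, Pow(1514, Rational(1, 2))))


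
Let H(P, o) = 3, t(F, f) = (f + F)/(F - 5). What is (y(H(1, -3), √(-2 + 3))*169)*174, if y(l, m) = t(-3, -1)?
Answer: 14703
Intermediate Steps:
t(F, f) = (F + f)/(-5 + F)
y(l, m) = ½ (y(l, m) = (-3 - 1)/(-5 - 3) = -4/(-8) = -⅛*(-4) = ½)
(y(H(1, -3), √(-2 + 3))*169)*174 = ((½)*169)*174 = (169/2)*174 = 14703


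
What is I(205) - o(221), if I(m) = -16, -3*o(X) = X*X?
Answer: 48793/3 ≈ 16264.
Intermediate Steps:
o(X) = -X²/3 (o(X) = -X*X/3 = -X²/3)
I(205) - o(221) = -16 - (-1)*221²/3 = -16 - (-1)*48841/3 = -16 - 1*(-48841/3) = -16 + 48841/3 = 48793/3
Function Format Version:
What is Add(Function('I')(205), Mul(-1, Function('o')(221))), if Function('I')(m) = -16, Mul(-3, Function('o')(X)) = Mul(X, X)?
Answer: Rational(48793, 3) ≈ 16264.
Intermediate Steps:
Function('o')(X) = Mul(Rational(-1, 3), Pow(X, 2)) (Function('o')(X) = Mul(Rational(-1, 3), Mul(X, X)) = Mul(Rational(-1, 3), Pow(X, 2)))
Add(Function('I')(205), Mul(-1, Function('o')(221))) = Add(-16, Mul(-1, Mul(Rational(-1, 3), Pow(221, 2)))) = Add(-16, Mul(-1, Mul(Rational(-1, 3), 48841))) = Add(-16, Mul(-1, Rational(-48841, 3))) = Add(-16, Rational(48841, 3)) = Rational(48793, 3)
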